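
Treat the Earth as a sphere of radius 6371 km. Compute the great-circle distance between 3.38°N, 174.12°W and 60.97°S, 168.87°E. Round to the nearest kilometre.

7304 km

Δλ = 168.87 − -174.12 = 342.99°; wrapped into (−180°, 180°]: -17.01°.
Δφ = -60.97 − 3.38 = -64.35°.
a = sin²(Δφ/2) + cos φ₁ · cos φ₂ · sin²(Δλ/2) = 0.294160.
c = 2·atan2(√a, √(1−a)) = 1.14650 rad → d = 6371·c ≈ 7304.34 km.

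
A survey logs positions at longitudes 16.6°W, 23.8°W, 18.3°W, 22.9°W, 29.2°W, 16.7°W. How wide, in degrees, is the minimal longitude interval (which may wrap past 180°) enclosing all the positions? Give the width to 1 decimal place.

Sort the longitudes: -29.2°, -23.8°, -22.9°, -18.3°, -16.7°, -16.6°.
Eastward gaps between consecutive values (wrapping around): 5.4°, 0.9°, 4.6°, 1.6°, 0.1°, 347.4°.
Largest gap = 347.4° ⇒ minimal covering band is its complement: 360° − 347.4° = 12.6°.
Band runs from -29.2° eastward to -16.6°.

12.6°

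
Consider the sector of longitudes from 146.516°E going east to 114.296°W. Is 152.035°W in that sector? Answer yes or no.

Yes

Band width going east from +146.516° to -114.296°: ((-114.296 − 146.516) mod 360) = 99.188°.
Offset of -152.035° east of the west edge: ((-152.035 − 146.516) mod 360) = 61.449°.
61.449° ≤ 99.188° ⇒ inside.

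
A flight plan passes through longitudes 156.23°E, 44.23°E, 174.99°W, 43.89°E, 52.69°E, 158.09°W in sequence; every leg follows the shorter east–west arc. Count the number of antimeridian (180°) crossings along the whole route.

3

Leg 1: +156.23° → +44.23°, shortest Δλ = -112.0° (west) — does not cross 180°.
Leg 2: +44.23° → -174.99°, shortest Δλ = 140.78° (east) — crosses 180°.
Leg 3: -174.99° → +43.89°, shortest Δλ = -141.12° (west) — crosses 180°.
Leg 4: +43.89° → +52.69°, shortest Δλ = 8.8° (east) — does not cross 180°.
Leg 5: +52.69° → -158.09°, shortest Δλ = 149.22° (east) — crosses 180°.
Total crossings: 3.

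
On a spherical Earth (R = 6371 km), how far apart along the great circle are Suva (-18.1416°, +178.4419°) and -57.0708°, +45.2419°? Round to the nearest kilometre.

10596 km

Δλ = 45.2419 − 178.4419 = -133.2000°.
Δφ = -57.0708 − -18.1416 = -38.9292°.
a = sin²(Δφ/2) + cos φ₁ · cos φ₂ · sin²(Δλ/2) = 0.546140.
c = 2·atan2(√a, √(1−a)) = 1.66321 rad → d = 6371·c ≈ 10596.30 km.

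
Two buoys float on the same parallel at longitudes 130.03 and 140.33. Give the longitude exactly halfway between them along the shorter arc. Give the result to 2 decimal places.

+135.18°

Signed shortest Δλ from +130.03° to +140.33° is +10.30°.
Midpoint longitude = +130.03° + (+10.30°)/2 = +130.03° + 5.15° = +135.18°.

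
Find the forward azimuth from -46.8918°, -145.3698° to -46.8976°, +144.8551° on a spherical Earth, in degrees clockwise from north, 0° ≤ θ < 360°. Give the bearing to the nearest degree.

243°

Δλ = 144.8551 − -145.3698 = 290.2249°; wrapped into (−180°, 180°]: -69.7751°.
θ = atan2( sin Δλ · cos φ₂ , cos φ₁ · sin φ₂ − sin φ₁ · cos φ₂ · cos Δλ )
  = atan2(-0.64117, -0.32650) = -116.986° → normalised to [0°, 360°): 243.014°.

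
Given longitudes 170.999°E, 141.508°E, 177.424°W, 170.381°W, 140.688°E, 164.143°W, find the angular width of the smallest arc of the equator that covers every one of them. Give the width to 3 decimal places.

Sort the longitudes: -177.424°, -170.381°, -164.143°, +140.688°, +141.508°, +170.999°.
Eastward gaps between consecutive values (wrapping around): 7.043°, 6.238°, 304.831°, 0.820°, 29.491°, 11.577°.
Largest gap = 304.831° ⇒ minimal covering band is its complement: 360° − 304.831° = 55.169°.
Band runs from +140.688° eastward to -164.143°, crossing the antimeridian.

55.169°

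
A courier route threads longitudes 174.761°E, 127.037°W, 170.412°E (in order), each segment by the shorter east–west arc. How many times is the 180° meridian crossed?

2

Leg 1: +174.761° → -127.037°, shortest Δλ = 58.202° (east) — crosses 180°.
Leg 2: -127.037° → +170.412°, shortest Δλ = -62.551° (west) — crosses 180°.
Total crossings: 2.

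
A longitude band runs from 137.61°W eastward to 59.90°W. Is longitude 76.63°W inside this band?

Yes

Band width going east from -137.61° to -59.90°: ((-59.90 − -137.61) mod 360) = 77.71°.
Offset of -76.63° east of the west edge: ((-76.63 − -137.61) mod 360) = 60.98°.
60.98° ≤ 77.71° ⇒ inside.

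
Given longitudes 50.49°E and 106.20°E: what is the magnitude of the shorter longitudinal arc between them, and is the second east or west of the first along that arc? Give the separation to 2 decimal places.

Raw difference: 106.20 − 50.49 = 55.71°.
Normalise into (−180°, 180°]: 55.71° stays 55.71°.
Positive ⇒ the second point lies to the east; separation 55.71°.

55.71° east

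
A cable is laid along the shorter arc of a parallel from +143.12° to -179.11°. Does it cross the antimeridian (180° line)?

Naïve |-179.11 − 143.12| = 322.23° > 180°, so the shorter arc goes the other way round — across 180°.
Signed shortest Δλ = ((-179.11 − 143.12 + 180) mod 360) − 180 = 37.77°.
Going east by 37.77° from +143.12° passes through 180° before reaching -179.11°.

Yes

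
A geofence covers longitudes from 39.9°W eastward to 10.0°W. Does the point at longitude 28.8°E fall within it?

Band width going east from -39.9° to -10.0°: ((-10.0 − -39.9) mod 360) = 29.9°.
Offset of +28.8° east of the west edge: ((28.8 − -39.9) mod 360) = 68.7°.
68.7° > 29.9° ⇒ outside.

No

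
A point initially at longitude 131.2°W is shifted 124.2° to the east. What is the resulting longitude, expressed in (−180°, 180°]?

7.0°W

Start at -131.2°; shift +124.2° → -7.0°.
-7.0° already lies in (−180°, 180°].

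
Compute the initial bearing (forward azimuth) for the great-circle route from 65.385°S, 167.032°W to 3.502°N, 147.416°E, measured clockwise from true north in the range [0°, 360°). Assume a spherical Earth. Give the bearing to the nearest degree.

Δλ = 147.416 − -167.032 = 314.448°; wrapped into (−180°, 180°]: -45.552°.
θ = atan2( sin Δλ · cos φ₂ , cos φ₁ · sin φ₂ − sin φ₁ · cos φ₂ · cos Δλ )
  = atan2(-0.71255, 0.66088) = -47.155° → normalised to [0°, 360°): 312.845°.

313°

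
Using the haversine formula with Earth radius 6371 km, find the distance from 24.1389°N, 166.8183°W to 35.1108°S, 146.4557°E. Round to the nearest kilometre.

Δλ = 146.4557 − -166.8183 = 313.2740°; wrapped into (−180°, 180°]: -46.7260°.
Δφ = -35.1108 − 24.1389 = -59.2497°.
a = sin²(Δφ/2) + cos φ₁ · cos φ₂ · sin²(Δλ/2) = 0.361744.
c = 2·atan2(√a, √(1−a)) = 1.29063 rad → d = 6371·c ≈ 8222.63 km.

8223 km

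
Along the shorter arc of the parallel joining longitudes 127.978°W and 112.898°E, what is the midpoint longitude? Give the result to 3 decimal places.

Signed shortest Δλ from -127.978° to +112.898° is -119.124°.
Midpoint longitude = -127.978° + (-119.124°)/2 = -127.978° − 59.562° = -187.540°.
Normalise into (−180°, 180°]: +172.460°.
(The naïve average (-127.978 + +112.898)/2 = -7.54° is on the wrong side of the globe.)

172.460°E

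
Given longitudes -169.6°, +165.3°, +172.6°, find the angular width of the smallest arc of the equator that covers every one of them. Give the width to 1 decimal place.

25.1°

Sort the longitudes: -169.6°, +165.3°, +172.6°.
Eastward gaps between consecutive values (wrapping around): 334.9°, 7.3°, 17.8°.
Largest gap = 334.9° ⇒ minimal covering band is its complement: 360° − 334.9° = 25.1°.
Band runs from +165.3° eastward to -169.6°, crossing the antimeridian.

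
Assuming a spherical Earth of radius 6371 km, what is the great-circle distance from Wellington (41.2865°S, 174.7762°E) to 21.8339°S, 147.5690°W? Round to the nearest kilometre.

Δλ = -147.5690 − 174.7762 = -322.3452°; wrapped into (−180°, 180°]: 37.6548°.
Δφ = -21.8339 − -41.2865 = 19.4526°.
a = sin²(Δφ/2) + cos φ₁ · cos φ₂ · sin²(Δλ/2) = 0.101186.
c = 2·atan2(√a, √(1−a)) = 0.64744 rad → d = 6371·c ≈ 4124.86 km.

4125 km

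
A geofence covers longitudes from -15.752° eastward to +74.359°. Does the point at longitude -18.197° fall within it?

No

Band width going east from -15.752° to +74.359°: ((74.359 − -15.752) mod 360) = 90.111°.
Offset of -18.197° east of the west edge: ((-18.197 − -15.752) mod 360) = 357.555°.
357.555° > 90.111° ⇒ outside.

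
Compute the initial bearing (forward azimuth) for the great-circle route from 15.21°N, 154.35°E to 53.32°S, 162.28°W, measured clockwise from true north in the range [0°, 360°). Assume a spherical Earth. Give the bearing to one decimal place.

Δλ = -162.28 − 154.35 = -316.63°; wrapped into (−180°, 180°]: 43.37°.
θ = atan2( sin Δλ · cos φ₂ , cos φ₁ · sin φ₂ − sin φ₁ · cos φ₂ · cos Δλ )
  = atan2(0.41020, -0.88782) = 155.201° → normalised to [0°, 360°): 155.201°.

155.2°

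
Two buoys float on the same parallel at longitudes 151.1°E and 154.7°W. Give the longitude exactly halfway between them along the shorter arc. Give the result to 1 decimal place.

178.2°E

Signed shortest Δλ from +151.1° to -154.7° is +54.2°.
Midpoint longitude = +151.1° + (+54.2°)/2 = +151.1° + 27.1° = +178.2°.
(The naïve average (+151.1 + -154.7)/2 = -1.8° is on the wrong side of the globe.)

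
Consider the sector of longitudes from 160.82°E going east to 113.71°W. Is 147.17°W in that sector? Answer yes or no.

Band width going east from +160.82° to -113.71°: ((-113.71 − 160.82) mod 360) = 85.47°.
Offset of -147.17° east of the west edge: ((-147.17 − 160.82) mod 360) = 52.01°.
52.01° ≤ 85.47° ⇒ inside.

Yes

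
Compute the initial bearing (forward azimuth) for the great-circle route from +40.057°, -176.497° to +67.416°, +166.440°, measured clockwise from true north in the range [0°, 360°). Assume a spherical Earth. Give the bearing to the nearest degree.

347°

Δλ = 166.440 − -176.497 = 342.937°; wrapped into (−180°, 180°]: -17.063°.
θ = atan2( sin Δλ · cos φ₂ , cos φ₁ · sin φ₂ − sin φ₁ · cos φ₂ · cos Δλ )
  = atan2(-0.11269, 0.47044) = -13.470° → normalised to [0°, 360°): 346.530°.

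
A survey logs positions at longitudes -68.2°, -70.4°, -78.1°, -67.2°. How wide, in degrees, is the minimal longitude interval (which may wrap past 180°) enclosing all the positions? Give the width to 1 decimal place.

Sort the longitudes: -78.1°, -70.4°, -68.2°, -67.2°.
Eastward gaps between consecutive values (wrapping around): 7.7°, 2.2°, 1.0°, 349.1°.
Largest gap = 349.1° ⇒ minimal covering band is its complement: 360° − 349.1° = 10.9°.
Band runs from -78.1° eastward to -67.2°.

10.9°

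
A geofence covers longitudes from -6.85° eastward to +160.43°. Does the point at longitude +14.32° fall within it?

Yes

Band width going east from -6.85° to +160.43°: ((160.43 − -6.85) mod 360) = 167.28°.
Offset of +14.32° east of the west edge: ((14.32 − -6.85) mod 360) = 21.17°.
21.17° ≤ 167.28° ⇒ inside.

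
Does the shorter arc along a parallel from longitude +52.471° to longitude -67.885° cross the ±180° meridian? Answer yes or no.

No

Signed shortest Δλ = ((-67.885 − 52.471 + 180) mod 360) − 180 = -120.356°.
Going west by 120.356° from +52.471° reaches -67.885° without touching 180°.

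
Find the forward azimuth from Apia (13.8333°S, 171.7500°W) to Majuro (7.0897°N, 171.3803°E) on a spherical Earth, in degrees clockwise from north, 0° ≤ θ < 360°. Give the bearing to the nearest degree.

Δλ = 171.3803 − -171.7500 = 343.1303°; wrapped into (−180°, 180°]: -16.8697°.
θ = atan2( sin Δλ · cos φ₂ , cos φ₁ · sin φ₂ − sin φ₁ · cos φ₂ · cos Δλ )
  = atan2(-0.28798, 0.34690) = -39.697° → normalised to [0°, 360°): 320.303°.

320°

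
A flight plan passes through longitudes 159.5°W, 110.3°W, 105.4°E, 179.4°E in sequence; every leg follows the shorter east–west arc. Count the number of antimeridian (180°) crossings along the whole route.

Leg 1: -159.5° → -110.3°, shortest Δλ = 49.2° (east) — does not cross 180°.
Leg 2: -110.3° → +105.4°, shortest Δλ = -144.3° (west) — crosses 180°.
Leg 3: +105.4° → +179.4°, shortest Δλ = 74.0° (east) — does not cross 180°.
Total crossings: 1.

1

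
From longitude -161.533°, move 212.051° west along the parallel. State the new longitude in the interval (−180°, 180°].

-13.584°

Start at -161.533°; shift −212.051° → -373.584°.
-373.584° lies outside (−180°, 180°]; add 360° → -13.584°.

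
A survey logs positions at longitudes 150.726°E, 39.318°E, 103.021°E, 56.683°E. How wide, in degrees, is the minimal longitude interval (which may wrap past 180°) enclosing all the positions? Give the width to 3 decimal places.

Sort the longitudes: +39.318°, +56.683°, +103.021°, +150.726°.
Eastward gaps between consecutive values (wrapping around): 17.365°, 46.338°, 47.705°, 248.592°.
Largest gap = 248.592° ⇒ minimal covering band is its complement: 360° − 248.592° = 111.408°.
Band runs from +39.318° eastward to +150.726°.

111.408°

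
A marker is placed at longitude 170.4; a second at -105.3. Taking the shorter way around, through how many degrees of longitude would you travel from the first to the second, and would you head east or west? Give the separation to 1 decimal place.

84.3° east

Raw difference: -105.3 − 170.4 = -275.7°.
Normalise into (−180°, 180°]: -275.7° + 360° = 84.3°.
Positive ⇒ the second point lies to the east; separation 84.3°.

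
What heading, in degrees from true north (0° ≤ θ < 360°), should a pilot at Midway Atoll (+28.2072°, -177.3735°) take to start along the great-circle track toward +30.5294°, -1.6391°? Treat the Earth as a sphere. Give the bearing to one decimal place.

4.3°

Δλ = -1.6391 − -177.3735 = 175.7344°.
θ = atan2( sin Δλ · cos φ₂ , cos φ₁ · sin φ₂ − sin φ₁ · cos φ₂ · cos Δλ )
  = atan2(0.06407, 0.85366) = 4.292° → normalised to [0°, 360°): 4.292°.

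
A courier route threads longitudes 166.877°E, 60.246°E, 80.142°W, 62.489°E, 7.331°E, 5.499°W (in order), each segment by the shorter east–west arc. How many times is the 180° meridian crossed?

0

Leg 1: +166.877° → +60.246°, shortest Δλ = -106.631° (west) — does not cross 180°.
Leg 2: +60.246° → -80.142°, shortest Δλ = -140.388° (west) — does not cross 180°.
Leg 3: -80.142° → +62.489°, shortest Δλ = 142.631° (east) — does not cross 180°.
Leg 4: +62.489° → +7.331°, shortest Δλ = -55.158° (west) — does not cross 180°.
Leg 5: +7.331° → -5.499°, shortest Δλ = -12.83° (west) — does not cross 180°.
Total crossings: 0.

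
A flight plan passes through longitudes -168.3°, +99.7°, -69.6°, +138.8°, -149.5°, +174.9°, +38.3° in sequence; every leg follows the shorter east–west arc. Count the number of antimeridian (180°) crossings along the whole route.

4

Leg 1: -168.3° → +99.7°, shortest Δλ = -92.0° (west) — crosses 180°.
Leg 2: +99.7° → -69.6°, shortest Δλ = -169.3° (west) — does not cross 180°.
Leg 3: -69.6° → +138.8°, shortest Δλ = -151.6° (west) — crosses 180°.
Leg 4: +138.8° → -149.5°, shortest Δλ = 71.7° (east) — crosses 180°.
Leg 5: -149.5° → +174.9°, shortest Δλ = -35.6° (west) — crosses 180°.
Leg 6: +174.9° → +38.3°, shortest Δλ = -136.6° (west) — does not cross 180°.
Total crossings: 4.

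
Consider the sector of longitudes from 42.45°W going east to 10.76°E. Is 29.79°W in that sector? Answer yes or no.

Band width going east from -42.45° to +10.76°: ((10.76 − -42.45) mod 360) = 53.21°.
Offset of -29.79° east of the west edge: ((-29.79 − -42.45) mod 360) = 12.66°.
12.66° ≤ 53.21° ⇒ inside.

Yes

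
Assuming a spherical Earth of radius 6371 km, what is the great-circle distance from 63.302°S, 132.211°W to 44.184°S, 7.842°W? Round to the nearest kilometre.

Δλ = -7.842 − -132.211 = 124.369°.
Δφ = -44.184 − -63.302 = 19.118°.
a = sin²(Δφ/2) + cos φ₁ · cos φ₂ · sin²(Δλ/2) = 0.279611.
c = 2·atan2(√a, √(1−a)) = 1.11433 rad → d = 6371·c ≈ 7099.40 km.

7099 km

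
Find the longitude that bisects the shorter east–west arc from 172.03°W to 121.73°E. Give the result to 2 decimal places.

154.85°E

Signed shortest Δλ from -172.03° to +121.73° is -66.24°.
Midpoint longitude = -172.03° + (-66.24°)/2 = -172.03° − 33.12° = -205.15°.
Normalise into (−180°, 180°]: +154.85°.
(The naïve average (-172.03 + +121.73)/2 = -25.15° is on the wrong side of the globe.)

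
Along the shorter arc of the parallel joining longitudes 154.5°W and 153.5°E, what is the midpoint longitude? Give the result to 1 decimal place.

Signed shortest Δλ from -154.5° to +153.5° is -52.0°.
Midpoint longitude = -154.5° + (-52.0°)/2 = -154.5° − 26.0° = -180.5°.
Normalise into (−180°, 180°]: +179.5°.
(The naïve average (-154.5 + +153.5)/2 = -0.5° is on the wrong side of the globe.)

179.5°E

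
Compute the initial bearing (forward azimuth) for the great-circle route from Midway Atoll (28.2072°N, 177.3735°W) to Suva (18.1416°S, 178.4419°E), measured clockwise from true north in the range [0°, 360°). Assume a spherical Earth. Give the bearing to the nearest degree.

Δλ = 178.4419 − -177.3735 = 355.8154°; wrapped into (−180°, 180°]: -4.1846°.
θ = atan2( sin Δλ · cos φ₂ , cos φ₁ · sin φ₂ − sin φ₁ · cos φ₂ · cos Δλ )
  = atan2(-0.06934, -0.72236) = -174.517° → normalised to [0°, 360°): 185.483°.

185°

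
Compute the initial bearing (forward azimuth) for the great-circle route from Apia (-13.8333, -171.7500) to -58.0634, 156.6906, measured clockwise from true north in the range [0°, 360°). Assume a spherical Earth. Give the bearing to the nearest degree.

201°

Δλ = 156.6906 − -171.7500 = 328.4406°; wrapped into (−180°, 180°]: -31.5594°.
θ = atan2( sin Δλ · cos φ₂ , cos φ₁ · sin φ₂ − sin φ₁ · cos φ₂ · cos Δλ )
  = atan2(-0.27686, -0.71625) = -158.866° → normalised to [0°, 360°): 201.134°.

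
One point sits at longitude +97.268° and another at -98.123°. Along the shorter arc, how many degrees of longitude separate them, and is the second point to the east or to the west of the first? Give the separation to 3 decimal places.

Raw difference: -98.123 − 97.268 = -195.391°.
Normalise into (−180°, 180°]: -195.391° + 360° = 164.609°.
Positive ⇒ the second point lies to the east; separation 164.609°.

164.609° east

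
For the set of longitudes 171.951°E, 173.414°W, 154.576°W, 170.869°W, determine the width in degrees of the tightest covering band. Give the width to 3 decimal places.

33.473°

Sort the longitudes: -173.414°, -170.869°, -154.576°, +171.951°.
Eastward gaps between consecutive values (wrapping around): 2.545°, 16.293°, 326.527°, 14.635°.
Largest gap = 326.527° ⇒ minimal covering band is its complement: 360° − 326.527° = 33.473°.
Band runs from +171.951° eastward to -154.576°, crossing the antimeridian.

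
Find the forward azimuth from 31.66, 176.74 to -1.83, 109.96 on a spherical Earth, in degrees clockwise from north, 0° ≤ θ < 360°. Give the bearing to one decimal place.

255.7°

Δλ = 109.96 − 176.74 = -66.78°.
θ = atan2( sin Δλ · cos φ₂ , cos φ₁ · sin φ₂ − sin φ₁ · cos φ₂ · cos Δλ )
  = atan2(-0.91853, -0.23402) = -104.293° → normalised to [0°, 360°): 255.707°.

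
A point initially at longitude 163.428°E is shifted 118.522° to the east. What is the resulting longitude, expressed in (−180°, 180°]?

Start at +163.428°; shift +118.522° → +281.950°.
+281.950° lies outside (−180°, 180°]; subtract 360° → -78.050°.

78.050°W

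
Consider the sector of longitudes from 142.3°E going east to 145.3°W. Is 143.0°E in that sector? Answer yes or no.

Yes

Band width going east from +142.3° to -145.3°: ((-145.3 − 142.3) mod 360) = 72.4°.
Offset of +143.0° east of the west edge: ((143.0 − 142.3) mod 360) = 0.7°.
0.7° ≤ 72.4° ⇒ inside.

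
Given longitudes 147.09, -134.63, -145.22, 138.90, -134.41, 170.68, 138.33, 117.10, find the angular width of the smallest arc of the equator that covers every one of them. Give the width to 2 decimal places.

Sort the longitudes: -145.22°, -134.63°, -134.41°, +117.10°, +138.33°, +138.90°, +147.09°, +170.68°.
Eastward gaps between consecutive values (wrapping around): 10.59°, 0.22°, 251.51°, 21.23°, 0.57°, 8.19°, 23.59°, 44.10°.
Largest gap = 251.51° ⇒ minimal covering band is its complement: 360° − 251.51° = 108.49°.
Band runs from +117.10° eastward to -134.41°, crossing the antimeridian.

108.49°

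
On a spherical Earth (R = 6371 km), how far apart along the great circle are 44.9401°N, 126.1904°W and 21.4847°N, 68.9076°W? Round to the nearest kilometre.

Δλ = -68.9076 − -126.1904 = 57.2828°.
Δφ = 21.4847 − 44.9401 = -23.4554°.
a = sin²(Δφ/2) + cos φ₁ · cos φ₂ · sin²(Δλ/2) = 0.192645.
c = 2·atan2(√a, √(1−a)) = 0.90878 rad → d = 6371·c ≈ 5789.82 km.

5790 km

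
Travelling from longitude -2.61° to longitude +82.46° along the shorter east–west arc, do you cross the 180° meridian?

No

Signed shortest Δλ = ((82.46 − -2.61 + 180) mod 360) − 180 = 85.07°.
Going east by 85.07° from -2.61° reaches +82.46° without touching 180°.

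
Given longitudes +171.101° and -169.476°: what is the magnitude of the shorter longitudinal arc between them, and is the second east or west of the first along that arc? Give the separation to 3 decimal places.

19.423° east

Raw difference: -169.476 − 171.101 = -340.577°.
Normalise into (−180°, 180°]: -340.577° + 360° = 19.423°.
Positive ⇒ the second point lies to the east; separation 19.423°.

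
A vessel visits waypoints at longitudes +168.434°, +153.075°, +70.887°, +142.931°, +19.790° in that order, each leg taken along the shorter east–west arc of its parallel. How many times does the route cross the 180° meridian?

Leg 1: +168.434° → +153.075°, shortest Δλ = -15.359° (west) — does not cross 180°.
Leg 2: +153.075° → +70.887°, shortest Δλ = -82.188° (west) — does not cross 180°.
Leg 3: +70.887° → +142.931°, shortest Δλ = 72.044° (east) — does not cross 180°.
Leg 4: +142.931° → +19.790°, shortest Δλ = -123.141° (west) — does not cross 180°.
Total crossings: 0.

0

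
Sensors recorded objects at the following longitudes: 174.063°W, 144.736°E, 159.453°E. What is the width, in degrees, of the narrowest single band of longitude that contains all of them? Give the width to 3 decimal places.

Sort the longitudes: -174.063°, +144.736°, +159.453°.
Eastward gaps between consecutive values (wrapping around): 318.799°, 14.717°, 26.484°.
Largest gap = 318.799° ⇒ minimal covering band is its complement: 360° − 318.799° = 41.201°.
Band runs from +144.736° eastward to -174.063°, crossing the antimeridian.

41.201°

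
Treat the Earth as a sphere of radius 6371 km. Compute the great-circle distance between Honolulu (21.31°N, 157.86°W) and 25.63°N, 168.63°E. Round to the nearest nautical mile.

Δλ = 168.63 − -157.86 = 326.49°; wrapped into (−180°, 180°]: -33.51°.
Δφ = 25.63 − 21.31 = 4.32°.
a = sin²(Δφ/2) + cos φ₁ · cos φ₂ · sin²(Δλ/2) = 0.071226.
c = 2·atan2(√a, √(1−a)) = 0.54031 rad → d = 6371·c ≈ 3442.32 km ≈ 1858.71 nmi.

1859 nmi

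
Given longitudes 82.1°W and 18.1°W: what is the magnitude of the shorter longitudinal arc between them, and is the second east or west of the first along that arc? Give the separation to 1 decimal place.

64.0° east

Raw difference: -18.1 − -82.1 = 64.0°.
Normalise into (−180°, 180°]: 64.0° stays 64.0°.
Positive ⇒ the second point lies to the east; separation 64.0°.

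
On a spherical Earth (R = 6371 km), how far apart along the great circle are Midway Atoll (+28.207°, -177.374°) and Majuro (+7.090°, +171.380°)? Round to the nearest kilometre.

2629 km

Δλ = 171.380 − -177.374 = 348.754°; wrapped into (−180°, 180°]: -11.246°.
Δφ = 7.090 − 28.207 = -21.117°.
a = sin²(Δφ/2) + cos φ₁ · cos φ₂ · sin²(Δλ/2) = 0.041972.
c = 2·atan2(√a, √(1−a)) = 0.41267 rad → d = 6371·c ≈ 2629.09 km.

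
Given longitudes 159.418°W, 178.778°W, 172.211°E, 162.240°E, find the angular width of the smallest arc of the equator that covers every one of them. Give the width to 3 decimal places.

Sort the longitudes: -178.778°, -159.418°, +162.240°, +172.211°.
Eastward gaps between consecutive values (wrapping around): 19.360°, 321.658°, 9.971°, 9.011°.
Largest gap = 321.658° ⇒ minimal covering band is its complement: 360° − 321.658° = 38.342°.
Band runs from +162.240° eastward to -159.418°, crossing the antimeridian.

38.342°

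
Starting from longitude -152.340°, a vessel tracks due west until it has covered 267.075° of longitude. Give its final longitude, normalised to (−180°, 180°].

Start at -152.340°; shift −267.075° → -419.415°.
-419.415° lies outside (−180°, 180°]; add 360° → -59.415°.

-59.415°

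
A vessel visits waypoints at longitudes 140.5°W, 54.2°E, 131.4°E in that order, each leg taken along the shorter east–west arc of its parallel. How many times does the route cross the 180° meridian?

1

Leg 1: -140.5° → +54.2°, shortest Δλ = -165.3° (west) — crosses 180°.
Leg 2: +54.2° → +131.4°, shortest Δλ = 77.2° (east) — does not cross 180°.
Total crossings: 1.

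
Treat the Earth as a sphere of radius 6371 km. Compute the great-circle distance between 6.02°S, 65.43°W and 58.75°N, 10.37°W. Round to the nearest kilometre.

8687 km

Δλ = -10.37 − -65.43 = 55.06°.
Δφ = 58.75 − -6.02 = 64.77°.
a = sin²(Δφ/2) + cos φ₁ · cos φ₂ · sin²(Δλ/2) = 0.397093.
c = 2·atan2(√a, √(1−a)) = 1.36350 rad → d = 6371·c ≈ 8686.87 km.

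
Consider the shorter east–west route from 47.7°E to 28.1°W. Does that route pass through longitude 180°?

No

Signed shortest Δλ = ((-28.1 − 47.7 + 180) mod 360) − 180 = -75.8°.
Going west by 75.8° from +47.7° reaches -28.1° without touching 180°.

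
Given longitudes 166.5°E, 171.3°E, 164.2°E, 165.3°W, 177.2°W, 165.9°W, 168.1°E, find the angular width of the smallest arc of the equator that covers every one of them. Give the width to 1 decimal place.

30.5°

Sort the longitudes: -177.2°, -165.9°, -165.3°, +164.2°, +166.5°, +168.1°, +171.3°.
Eastward gaps between consecutive values (wrapping around): 11.3°, 0.6°, 329.5°, 2.3°, 1.6°, 3.2°, 11.5°.
Largest gap = 329.5° ⇒ minimal covering band is its complement: 360° − 329.5° = 30.5°.
Band runs from +164.2° eastward to -165.3°, crossing the antimeridian.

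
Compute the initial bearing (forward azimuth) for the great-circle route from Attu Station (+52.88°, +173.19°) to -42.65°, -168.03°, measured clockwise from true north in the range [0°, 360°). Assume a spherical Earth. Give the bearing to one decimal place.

166.2°

Δλ = -168.03 − 173.19 = -341.22°; wrapped into (−180°, 180°]: 18.78°.
θ = atan2( sin Δλ · cos φ₂ , cos φ₁ · sin φ₂ − sin φ₁ · cos φ₂ · cos Δλ )
  = atan2(0.23679, -0.96412) = 166.201° → normalised to [0°, 360°): 166.201°.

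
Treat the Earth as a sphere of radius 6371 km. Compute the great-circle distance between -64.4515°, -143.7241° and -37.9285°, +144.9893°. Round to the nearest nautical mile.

Δλ = 144.9893 − -143.7241 = 288.7134°; wrapped into (−180°, 180°]: -71.2866°.
Δφ = -37.9285 − -64.4515 = 26.5230°.
a = sin²(Δφ/2) + cos φ₁ · cos φ₂ · sin²(Δλ/2) = 0.168142.
c = 2·atan2(√a, √(1−a)) = 0.84502 rad → d = 6371·c ≈ 5383.62 km ≈ 2906.92 nmi.

2907 nmi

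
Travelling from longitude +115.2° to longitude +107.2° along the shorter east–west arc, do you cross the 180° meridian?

Signed shortest Δλ = ((107.2 − 115.2 + 180) mod 360) − 180 = -8.0°.
Going west by 8.0° from +115.2° reaches +107.2° without touching 180°.

No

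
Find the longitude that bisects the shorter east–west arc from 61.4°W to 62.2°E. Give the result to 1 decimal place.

0.4°E

Signed shortest Δλ from -61.4° to +62.2° is +123.6°.
Midpoint longitude = -61.4° + (+123.6°)/2 = -61.4° + 61.8° = +0.4°.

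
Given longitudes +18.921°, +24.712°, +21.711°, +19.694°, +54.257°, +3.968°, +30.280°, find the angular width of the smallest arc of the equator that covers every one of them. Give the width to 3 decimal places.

Sort the longitudes: +3.968°, +18.921°, +19.694°, +21.711°, +24.712°, +30.280°, +54.257°.
Eastward gaps between consecutive values (wrapping around): 14.953°, 0.773°, 2.017°, 3.001°, 5.568°, 23.977°, 309.711°.
Largest gap = 309.711° ⇒ minimal covering band is its complement: 360° − 309.711° = 50.289°.
Band runs from +3.968° eastward to +54.257°.

50.289°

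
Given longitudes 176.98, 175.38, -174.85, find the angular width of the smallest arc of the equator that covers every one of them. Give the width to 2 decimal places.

9.77°

Sort the longitudes: -174.85°, +175.38°, +176.98°.
Eastward gaps between consecutive values (wrapping around): 350.23°, 1.60°, 8.17°.
Largest gap = 350.23° ⇒ minimal covering band is its complement: 360° − 350.23° = 9.77°.
Band runs from +175.38° eastward to -174.85°, crossing the antimeridian.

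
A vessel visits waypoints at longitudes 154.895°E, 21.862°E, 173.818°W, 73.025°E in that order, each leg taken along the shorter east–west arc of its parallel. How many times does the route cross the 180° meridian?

2

Leg 1: +154.895° → +21.862°, shortest Δλ = -133.033° (west) — does not cross 180°.
Leg 2: +21.862° → -173.818°, shortest Δλ = 164.32° (east) — crosses 180°.
Leg 3: -173.818° → +73.025°, shortest Δλ = -113.157° (west) — crosses 180°.
Total crossings: 2.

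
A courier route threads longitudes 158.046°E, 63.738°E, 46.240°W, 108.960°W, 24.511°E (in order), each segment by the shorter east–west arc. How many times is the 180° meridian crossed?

0

Leg 1: +158.046° → +63.738°, shortest Δλ = -94.308° (west) — does not cross 180°.
Leg 2: +63.738° → -46.240°, shortest Δλ = -109.978° (west) — does not cross 180°.
Leg 3: -46.240° → -108.960°, shortest Δλ = -62.72° (west) — does not cross 180°.
Leg 4: -108.960° → +24.511°, shortest Δλ = 133.471° (east) — does not cross 180°.
Total crossings: 0.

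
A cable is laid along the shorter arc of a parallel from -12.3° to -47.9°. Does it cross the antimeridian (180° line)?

Signed shortest Δλ = ((-47.9 − -12.3 + 180) mod 360) − 180 = -35.6°.
Going west by 35.6° from -12.3° reaches -47.9° without touching 180°.

No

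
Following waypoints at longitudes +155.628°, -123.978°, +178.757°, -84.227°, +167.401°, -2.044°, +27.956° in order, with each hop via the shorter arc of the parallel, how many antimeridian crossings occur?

Leg 1: +155.628° → -123.978°, shortest Δλ = 80.394° (east) — crosses 180°.
Leg 2: -123.978° → +178.757°, shortest Δλ = -57.265° (west) — crosses 180°.
Leg 3: +178.757° → -84.227°, shortest Δλ = 97.016° (east) — crosses 180°.
Leg 4: -84.227° → +167.401°, shortest Δλ = -108.372° (west) — crosses 180°.
Leg 5: +167.401° → -2.044°, shortest Δλ = -169.445° (west) — does not cross 180°.
Leg 6: -2.044° → +27.956°, shortest Δλ = 30.0° (east) — does not cross 180°.
Total crossings: 4.

4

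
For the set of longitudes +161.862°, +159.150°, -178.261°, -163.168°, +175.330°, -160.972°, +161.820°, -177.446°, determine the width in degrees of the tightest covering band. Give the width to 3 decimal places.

Sort the longitudes: -178.261°, -177.446°, -163.168°, -160.972°, +159.150°, +161.820°, +161.862°, +175.330°.
Eastward gaps between consecutive values (wrapping around): 0.815°, 14.278°, 2.196°, 320.122°, 2.670°, 0.042°, 13.468°, 6.409°.
Largest gap = 320.122° ⇒ minimal covering band is its complement: 360° − 320.122° = 39.878°.
Band runs from +159.150° eastward to -160.972°, crossing the antimeridian.

39.878°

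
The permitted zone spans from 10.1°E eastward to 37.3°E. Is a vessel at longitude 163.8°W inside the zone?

Band width going east from +10.1° to +37.3°: ((37.3 − 10.1) mod 360) = 27.2°.
Offset of -163.8° east of the west edge: ((-163.8 − 10.1) mod 360) = 186.1°.
186.1° > 27.2° ⇒ outside.

No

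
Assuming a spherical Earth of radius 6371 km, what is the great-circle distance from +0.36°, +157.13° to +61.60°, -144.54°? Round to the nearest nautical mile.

Δλ = -144.54 − 157.13 = -301.67°; wrapped into (−180°, 180°]: 58.33°.
Δφ = 61.60 − 0.36 = 61.24°.
a = sin²(Δφ/2) + cos φ₁ · cos φ₂ · sin²(Δλ/2) = 0.372381.
c = 2·atan2(√a, √(1−a)) = 1.31270 rad → d = 6371·c ≈ 8363.23 km ≈ 4515.78 nmi.

4516 nmi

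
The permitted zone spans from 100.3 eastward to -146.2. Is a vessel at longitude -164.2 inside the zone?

Yes

Band width going east from +100.3° to -146.2°: ((-146.2 − 100.3) mod 360) = 113.5°.
Offset of -164.2° east of the west edge: ((-164.2 − 100.3) mod 360) = 95.5°.
95.5° ≤ 113.5° ⇒ inside.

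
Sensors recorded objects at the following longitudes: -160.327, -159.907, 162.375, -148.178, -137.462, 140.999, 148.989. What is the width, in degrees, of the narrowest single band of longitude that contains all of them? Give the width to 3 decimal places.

Sort the longitudes: -160.327°, -159.907°, -148.178°, -137.462°, +140.999°, +148.989°, +162.375°.
Eastward gaps between consecutive values (wrapping around): 0.420°, 11.729°, 10.716°, 278.461°, 7.990°, 13.386°, 37.298°.
Largest gap = 278.461° ⇒ minimal covering band is its complement: 360° − 278.461° = 81.539°.
Band runs from +140.999° eastward to -137.462°, crossing the antimeridian.

81.539°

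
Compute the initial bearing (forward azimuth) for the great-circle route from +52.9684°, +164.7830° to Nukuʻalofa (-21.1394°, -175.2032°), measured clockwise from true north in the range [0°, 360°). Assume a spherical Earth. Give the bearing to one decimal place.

160.8°

Δλ = -175.2032 − 164.7830 = -339.9862°; wrapped into (−180°, 180°]: 20.0138°.
θ = atan2( sin Δλ · cos φ₂ , cos φ₁ · sin φ₂ − sin φ₁ · cos φ₂ · cos Δλ )
  = atan2(0.31922, -0.91681) = 160.803° → normalised to [0°, 360°): 160.803°.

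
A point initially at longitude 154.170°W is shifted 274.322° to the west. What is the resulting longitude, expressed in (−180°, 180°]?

68.492°W

Start at -154.170°; shift −274.322° → -428.492°.
-428.492° lies outside (−180°, 180°]; add 360° → -68.492°.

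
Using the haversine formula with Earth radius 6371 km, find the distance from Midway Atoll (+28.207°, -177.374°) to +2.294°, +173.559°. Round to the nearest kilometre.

3038 km

Δλ = 173.559 − -177.374 = 350.933°; wrapped into (−180°, 180°]: -9.067°.
Δφ = 2.294 − 28.207 = -25.913°.
a = sin²(Δφ/2) + cos φ₁ · cos φ₂ · sin²(Δλ/2) = 0.055772.
c = 2·atan2(√a, √(1−a)) = 0.47683 rad → d = 6371·c ≈ 3037.86 km.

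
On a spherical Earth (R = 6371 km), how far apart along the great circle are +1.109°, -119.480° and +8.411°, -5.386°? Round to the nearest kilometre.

12636 km

Δλ = -5.386 − -119.480 = 114.094°.
Δφ = 8.411 − 1.109 = 7.302°.
a = sin²(Δφ/2) + cos φ₁ · cos φ₂ · sin²(Δλ/2) = 0.700469.
c = 2·atan2(√a, √(1−a)) = 1.98334 rad → d = 6371·c ≈ 12635.83 km.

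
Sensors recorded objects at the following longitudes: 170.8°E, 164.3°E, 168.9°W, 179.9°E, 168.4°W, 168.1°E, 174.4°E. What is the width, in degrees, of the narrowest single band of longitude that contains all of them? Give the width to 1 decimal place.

Sort the longitudes: -168.9°, -168.4°, +164.3°, +168.1°, +170.8°, +174.4°, +179.9°.
Eastward gaps between consecutive values (wrapping around): 0.5°, 332.7°, 3.8°, 2.7°, 3.6°, 5.5°, 11.2°.
Largest gap = 332.7° ⇒ minimal covering band is its complement: 360° − 332.7° = 27.3°.
Band runs from +164.3° eastward to -168.4°, crossing the antimeridian.

27.3°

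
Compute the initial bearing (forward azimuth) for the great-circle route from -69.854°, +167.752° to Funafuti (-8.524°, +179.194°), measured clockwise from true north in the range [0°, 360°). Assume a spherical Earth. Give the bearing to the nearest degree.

13°

Δλ = 179.194 − 167.752 = 11.442°.
θ = atan2( sin Δλ · cos φ₂ , cos φ₁ · sin φ₂ − sin φ₁ · cos φ₂ · cos Δλ )
  = atan2(0.19618, 0.85895) = 12.866° → normalised to [0°, 360°): 12.866°.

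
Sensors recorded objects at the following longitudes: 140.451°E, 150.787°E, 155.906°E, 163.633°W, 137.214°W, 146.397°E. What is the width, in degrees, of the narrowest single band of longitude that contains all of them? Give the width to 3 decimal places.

Sort the longitudes: -163.633°, -137.214°, +140.451°, +146.397°, +150.787°, +155.906°.
Eastward gaps between consecutive values (wrapping around): 26.419°, 277.665°, 5.946°, 4.390°, 5.119°, 40.461°.
Largest gap = 277.665° ⇒ minimal covering band is its complement: 360° − 277.665° = 82.335°.
Band runs from +140.451° eastward to -137.214°, crossing the antimeridian.

82.335°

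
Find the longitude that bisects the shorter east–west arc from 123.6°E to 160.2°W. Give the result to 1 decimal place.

Signed shortest Δλ from +123.6° to -160.2° is +76.2°.
Midpoint longitude = +123.6° + (+76.2°)/2 = +123.6° + 38.1° = +161.7°.
(The naïve average (+123.6 + -160.2)/2 = -18.3° is on the wrong side of the globe.)

161.7°E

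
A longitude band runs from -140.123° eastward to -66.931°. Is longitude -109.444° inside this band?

Band width going east from -140.123° to -66.931°: ((-66.931 − -140.123) mod 360) = 73.192°.
Offset of -109.444° east of the west edge: ((-109.444 − -140.123) mod 360) = 30.679°.
30.679° ≤ 73.192° ⇒ inside.

Yes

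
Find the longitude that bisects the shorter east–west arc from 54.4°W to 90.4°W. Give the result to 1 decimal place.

Signed shortest Δλ from -54.4° to -90.4° is -36.0°.
Midpoint longitude = -54.4° + (-36.0°)/2 = -54.4° − 18.0° = -72.4°.

72.4°W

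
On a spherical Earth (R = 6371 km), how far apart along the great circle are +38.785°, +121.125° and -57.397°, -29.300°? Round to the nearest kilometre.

17041 km

Δλ = -29.300 − 121.125 = -150.425°.
Δφ = -57.397 − 38.785 = -96.182°.
a = sin²(Δφ/2) + cos φ₁ · cos φ₂ · sin²(Δλ/2) = 0.946489.
c = 2·atan2(√a, √(1−a)) = 2.67472 rad → d = 6371·c ≈ 17040.62 km.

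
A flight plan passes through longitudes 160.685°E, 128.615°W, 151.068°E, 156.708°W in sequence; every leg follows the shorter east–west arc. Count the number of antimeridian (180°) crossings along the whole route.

3

Leg 1: +160.685° → -128.615°, shortest Δλ = 70.7° (east) — crosses 180°.
Leg 2: -128.615° → +151.068°, shortest Δλ = -80.317° (west) — crosses 180°.
Leg 3: +151.068° → -156.708°, shortest Δλ = 52.224° (east) — crosses 180°.
Total crossings: 3.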